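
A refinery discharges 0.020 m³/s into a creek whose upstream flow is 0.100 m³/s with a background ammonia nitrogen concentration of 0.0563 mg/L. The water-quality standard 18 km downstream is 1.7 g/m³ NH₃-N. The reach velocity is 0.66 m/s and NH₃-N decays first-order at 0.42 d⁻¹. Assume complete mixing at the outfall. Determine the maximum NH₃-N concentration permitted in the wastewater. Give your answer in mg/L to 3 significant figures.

Travel time to the compliance point: t = 1.8e+04/0.66 = 2.727e+04 s = 0.3157 d; decay factor exp(−0.42·0.3157) = 0.8758.
So the concentration just after mixing may be at most 1.7/0.8758 = 1.941 mg/L.
Mass balance: 1.941·0.12 = 0.02·Cₑ + 0.1·0.0563.
Cₑ = (0.2329 − 0.00563) / 0.02 = 11.36 mg/L.

11.4 mg/L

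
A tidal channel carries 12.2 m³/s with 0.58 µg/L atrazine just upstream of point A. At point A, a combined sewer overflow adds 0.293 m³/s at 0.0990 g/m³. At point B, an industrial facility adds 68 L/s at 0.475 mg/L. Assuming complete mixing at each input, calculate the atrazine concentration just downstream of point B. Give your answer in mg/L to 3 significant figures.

0.58 µg/L = 0.00058 mg/L.
After input A: C = (12.2·0.00058 + 0.293·0.099) / 12.49 = 0.002888 mg/L.
68 L/s = 0.068 m³/s.
After input B: C = (12.49·0.002888 + 0.068·0.475) / 12.56 = 0.005444 mg/L.

0.00544 mg/L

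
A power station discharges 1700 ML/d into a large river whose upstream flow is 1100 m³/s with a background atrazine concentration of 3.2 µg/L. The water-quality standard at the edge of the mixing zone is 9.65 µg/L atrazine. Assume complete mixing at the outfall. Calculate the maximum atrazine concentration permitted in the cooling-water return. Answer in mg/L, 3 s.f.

0.370 mg/L

1700 ML/d = 19.68 m³/s.
3.2 µg/L = 0.0032 mg/L.
9.65 µg/L = 0.00965 mg/L.
Mass balance: 0.00965·1120 = 19.68·Cₑ + 1100·0.0032.
Cₑ = (10.8 − 3.52) / 19.68 = 0.3702 mg/L.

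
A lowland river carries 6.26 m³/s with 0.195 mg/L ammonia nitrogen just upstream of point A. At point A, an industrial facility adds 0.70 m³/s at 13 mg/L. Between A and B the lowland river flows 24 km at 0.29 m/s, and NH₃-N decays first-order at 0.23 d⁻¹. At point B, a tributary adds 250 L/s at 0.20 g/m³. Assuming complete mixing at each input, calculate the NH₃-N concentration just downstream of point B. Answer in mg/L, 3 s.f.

After input A: C = (6.26·0.195 + 0.7·13) / 6.96 = 1.483 mg/L.
Over the 24 km reach to input B (t = 8.276e+04 s = 0.9579 d), decay gives C = 1.483·exp(−0.23·0.9579) = 1.19 mg/L.
250 L/s = 0.25 m³/s.
After input B: C = (6.96·1.19 + 0.25·0.2) / 7.21 = 1.155 mg/L.

1.16 mg/L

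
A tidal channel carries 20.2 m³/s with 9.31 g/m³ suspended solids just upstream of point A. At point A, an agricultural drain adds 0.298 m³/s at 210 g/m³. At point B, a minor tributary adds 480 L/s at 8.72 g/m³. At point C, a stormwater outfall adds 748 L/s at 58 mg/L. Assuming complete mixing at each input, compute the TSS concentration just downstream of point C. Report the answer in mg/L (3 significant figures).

13.7 mg/L

After input A: C = (20.2·9.31 + 0.298·210) / 20.5 = 12.23 mg/L.
480 L/s = 0.48 m³/s.
After input B: C = (20.5·12.23 + 0.48·8.72) / 20.98 = 12.15 mg/L.
748 L/s = 0.748 m³/s.
After input C: C = (20.98·12.15 + 0.748·58) / 21.73 = 13.73 mg/L.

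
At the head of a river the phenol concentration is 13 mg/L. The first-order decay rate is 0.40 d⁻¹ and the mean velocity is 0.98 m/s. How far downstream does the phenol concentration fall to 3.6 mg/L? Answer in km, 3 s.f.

From C = C₀·e^(−kt), t = ln(C₀/C)/k = ln(13/3.6)/0.40 = 1.284/0.40 = 3.21 d.
Distance = v·t = 0.98 m/s × 2.773e+05 s = 2.718e+05 m = 271.8 km.

272 km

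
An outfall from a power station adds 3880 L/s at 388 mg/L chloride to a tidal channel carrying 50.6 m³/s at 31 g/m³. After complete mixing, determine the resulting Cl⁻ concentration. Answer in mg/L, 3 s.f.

56.4 mg/L

3880 L/s = 3.88 m³/s.
By mass balance at complete mixing, C = (3.88·388 + 50.6·31) / (3.88 + 50.6) = 3074/54.48 = 56.43 mg/L.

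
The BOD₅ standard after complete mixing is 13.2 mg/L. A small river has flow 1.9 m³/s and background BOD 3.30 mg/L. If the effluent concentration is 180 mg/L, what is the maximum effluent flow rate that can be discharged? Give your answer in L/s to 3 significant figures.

Mass balance at complete mixing: C_std·(Q_w + Q_r) = Q_w·C_e + Q_r·C_b.
Rearranging, Q_w = Q_r·(C_std − C_b)/(C_e − C_std) = 1.9·(13.2 − 3.3) / (180 − 13.2) = 0.1128 m³/s.
= 112.8 L/s.

113 L/s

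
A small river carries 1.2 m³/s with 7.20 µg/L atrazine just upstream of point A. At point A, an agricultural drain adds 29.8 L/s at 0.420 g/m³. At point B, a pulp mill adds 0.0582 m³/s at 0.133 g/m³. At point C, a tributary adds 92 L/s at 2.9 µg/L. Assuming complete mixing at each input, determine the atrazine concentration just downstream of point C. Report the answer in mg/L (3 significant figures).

7.20 µg/L = 0.0072 mg/L.
29.8 L/s = 0.0298 m³/s.
After input A: C = (1.2·0.0072 + 0.0298·0.42) / 1.23 = 0.0172 mg/L.
After input B: C = (1.23·0.0172 + 0.0582·0.133) / 1.288 = 0.02244 mg/L.
92 L/s = 0.092 m³/s.
2.9 µg/L = 0.0029 mg/L.
After input C: C = (1.288·0.02244 + 0.092·0.0029) / 1.38 = 0.02113 mg/L.

0.0211 mg/L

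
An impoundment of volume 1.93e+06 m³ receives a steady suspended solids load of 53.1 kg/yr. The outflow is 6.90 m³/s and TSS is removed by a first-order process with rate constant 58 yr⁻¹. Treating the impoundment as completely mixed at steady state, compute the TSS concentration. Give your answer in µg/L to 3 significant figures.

0.161 µg/L

Outflow Q = 6.90 m³/s × 3.156e+07 s/yr = 2.177e+08 m³/yr.
Steady-state CSTR mass balance: W = Q·C + k·V·C, so C = W/(Q + kV).
Q + kV = 2.177e+08 + 58·1.93e+06 = 3.297e+08 m³/yr.
C = 53.1/3.297e+08 = 1.611e-07 kg/m³ = 0.0001611 mg/L = 0.1611 µg/L.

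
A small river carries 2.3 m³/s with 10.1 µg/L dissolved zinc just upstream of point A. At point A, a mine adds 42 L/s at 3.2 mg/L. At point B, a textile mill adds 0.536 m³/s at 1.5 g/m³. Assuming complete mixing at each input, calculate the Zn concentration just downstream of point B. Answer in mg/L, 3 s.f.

10.1 µg/L = 0.0101 mg/L.
42 L/s = 0.042 m³/s.
After input A: C = (2.3·0.0101 + 0.042·3.2) / 2.342 = 0.06731 mg/L.
After input B: C = (2.342·0.06731 + 0.536·1.5) / 2.878 = 0.3341 mg/L.

0.334 mg/L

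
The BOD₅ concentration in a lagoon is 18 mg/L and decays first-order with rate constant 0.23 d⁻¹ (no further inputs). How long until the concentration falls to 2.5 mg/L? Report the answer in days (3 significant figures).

8.58 d

t = ln(C₀/C)/k = ln(18/2.5)/0.23 = 1.974/0.23 = 8.583 d.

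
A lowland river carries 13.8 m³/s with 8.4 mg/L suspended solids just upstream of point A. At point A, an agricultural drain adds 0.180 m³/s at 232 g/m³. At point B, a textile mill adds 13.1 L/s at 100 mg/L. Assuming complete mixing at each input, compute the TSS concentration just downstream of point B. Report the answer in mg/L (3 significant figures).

After input A: C = (13.8·8.4 + 0.18·232) / 13.98 = 11.28 mg/L.
13.1 L/s = 0.0131 m³/s.
After input B: C = (13.98·11.28 + 0.0131·100) / 13.99 = 11.36 mg/L.

11.4 mg/L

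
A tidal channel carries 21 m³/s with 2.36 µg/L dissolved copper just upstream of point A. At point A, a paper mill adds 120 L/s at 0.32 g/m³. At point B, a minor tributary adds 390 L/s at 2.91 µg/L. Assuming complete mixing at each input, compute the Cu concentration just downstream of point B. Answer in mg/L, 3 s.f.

2.36 µg/L = 0.00236 mg/L.
120 L/s = 0.12 m³/s.
After input A: C = (21·0.00236 + 0.12·0.32) / 21.12 = 0.004165 mg/L.
390 L/s = 0.39 m³/s.
2.91 µg/L = 0.00291 mg/L.
After input B: C = (21.12·0.004165 + 0.39·0.00291) / 21.51 = 0.004142 mg/L.

0.00414 mg/L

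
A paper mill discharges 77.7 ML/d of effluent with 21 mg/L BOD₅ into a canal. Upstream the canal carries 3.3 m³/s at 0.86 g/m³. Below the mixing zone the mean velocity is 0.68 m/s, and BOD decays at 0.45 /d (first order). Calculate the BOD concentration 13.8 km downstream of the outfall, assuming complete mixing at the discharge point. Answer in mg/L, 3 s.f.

4.65 mg/L

77.7 ML/d = 0.8993 m³/s.
After complete mixing, C₀ = (0.8993·21 + 3.3·0.86) / 4.199 = 5.173 mg/L.
Travel time t = 1.38e+04 m / 0.68 m/s = 2.029e+04 s = 0.2349 d.
C = 5.173·exp(−0.45·0.2349) = 5.173·0.8997 = 4.654 mg/L.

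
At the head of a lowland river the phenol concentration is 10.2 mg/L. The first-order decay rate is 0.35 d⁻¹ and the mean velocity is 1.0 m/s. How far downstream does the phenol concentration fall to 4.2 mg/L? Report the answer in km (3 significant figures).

219 km

From C = C₀·e^(−kt), t = ln(C₀/C)/k = ln(10.2/4.2)/0.35 = 0.8873/0.35 = 2.535 d.
Distance = v·t = 1.0 m/s × 2.19e+05 s = 2.19e+05 m = 219 km.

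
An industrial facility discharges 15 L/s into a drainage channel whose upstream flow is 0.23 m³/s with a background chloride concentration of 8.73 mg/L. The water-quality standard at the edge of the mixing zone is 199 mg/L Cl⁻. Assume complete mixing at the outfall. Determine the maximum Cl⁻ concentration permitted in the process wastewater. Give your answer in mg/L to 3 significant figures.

15 L/s = 0.015 m³/s.
Mass balance: 199·0.245 = 0.015·Cₑ + 0.23·8.73.
Cₑ = (48.76 − 2.008) / 0.015 = 3116 mg/L.

3120 mg/L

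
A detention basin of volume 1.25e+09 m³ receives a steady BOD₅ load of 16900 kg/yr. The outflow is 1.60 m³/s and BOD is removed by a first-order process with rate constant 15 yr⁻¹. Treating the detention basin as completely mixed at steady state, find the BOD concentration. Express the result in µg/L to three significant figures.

Outflow Q = 1.60 m³/s × 3.156e+07 s/yr = 5.049e+07 m³/yr.
Steady-state CSTR mass balance: W = Q·C + k·V·C, so C = W/(Q + kV).
Q + kV = 5.049e+07 + 15·1.25e+09 = 1.88e+10 m³/yr.
C = 16900/1.88e+10 = 8.989e-07 kg/m³ = 0.0008989 mg/L = 0.8989 µg/L.

0.899 µg/L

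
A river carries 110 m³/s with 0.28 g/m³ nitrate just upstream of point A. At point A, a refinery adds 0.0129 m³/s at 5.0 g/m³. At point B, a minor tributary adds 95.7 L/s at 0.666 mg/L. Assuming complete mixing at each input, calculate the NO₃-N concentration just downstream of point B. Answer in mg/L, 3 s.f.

0.281 mg/L

After input A: C = (110·0.28 + 0.0129·5) / 110 = 0.2806 mg/L.
95.7 L/s = 0.0957 m³/s.
After input B: C = (110·0.2806 + 0.0957·0.666) / 110.1 = 0.2809 mg/L.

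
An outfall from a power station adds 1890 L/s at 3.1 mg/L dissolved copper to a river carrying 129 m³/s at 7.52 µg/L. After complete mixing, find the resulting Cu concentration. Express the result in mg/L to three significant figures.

0.0522 mg/L

1890 L/s = 1.89 m³/s.
7.52 µg/L = 0.00752 mg/L.
Conservation of mass across the mixing zone: C = (1.89·3.1 + 129·0.00752) / (1.89 + 129) = 6.829/130.9 = 0.05217 mg/L.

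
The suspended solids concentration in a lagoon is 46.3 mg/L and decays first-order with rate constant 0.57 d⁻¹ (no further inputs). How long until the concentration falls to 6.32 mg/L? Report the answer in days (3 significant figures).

t = ln(C₀/C)/k = ln(46.3/6.32)/0.57 = 1.991/0.57 = 3.494 d.

3.49 d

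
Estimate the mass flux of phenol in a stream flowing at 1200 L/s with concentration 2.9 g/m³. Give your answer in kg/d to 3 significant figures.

301 kg/d

1200 L/s = 1.2 m³/s.
Mass flux = Q·C = 1.2 m³/s × 2.9 g/m³ = 3.48 g/s.
= 3.48 g/s × 86.4 = 300.7 kg/d.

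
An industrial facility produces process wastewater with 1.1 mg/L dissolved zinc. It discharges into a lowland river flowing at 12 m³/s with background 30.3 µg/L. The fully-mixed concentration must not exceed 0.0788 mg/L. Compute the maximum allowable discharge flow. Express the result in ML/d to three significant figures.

49.2 ML/d

30.3 µg/L = 0.0303 mg/L.
Mass balance at complete mixing: C_std·(Q_w + Q_r) = Q_w·C_e + Q_r·C_b.
Rearranging, Q_w = Q_r·(C_std − C_b)/(C_e − C_std) = 12·(0.0788 − 0.0303) / (1.1 − 0.0788) = 0.5699 m³/s.
= 49.24 ML/d.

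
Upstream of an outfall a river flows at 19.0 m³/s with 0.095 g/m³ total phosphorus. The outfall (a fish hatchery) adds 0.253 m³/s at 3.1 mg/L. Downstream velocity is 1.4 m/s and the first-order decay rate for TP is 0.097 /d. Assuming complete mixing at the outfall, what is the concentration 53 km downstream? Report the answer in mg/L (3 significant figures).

After complete mixing, C₀ = (0.253·3.1 + 19·0.095) / 19.25 = 0.1345 mg/L.
Travel time t = 5.3e+04 m / 1.4 m/s = 3.786e+04 s = 0.4382 d.
C = 0.1345·exp(−0.097·0.4382) = 0.1345·0.9584 = 0.1289 mg/L.

0.129 mg/L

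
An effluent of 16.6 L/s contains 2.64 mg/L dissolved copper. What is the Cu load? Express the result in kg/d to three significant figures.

3.79 kg/d

16.6 L/s = 0.0166 m³/s.
Mass flux = Q·C = 0.0166 m³/s × 2.64 g/m³ = 0.04382 g/s.
= 0.04382 g/s × 86.4 = 3.786 kg/d.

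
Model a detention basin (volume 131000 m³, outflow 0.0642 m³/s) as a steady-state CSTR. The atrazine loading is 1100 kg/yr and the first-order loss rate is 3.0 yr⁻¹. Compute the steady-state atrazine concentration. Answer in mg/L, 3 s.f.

Outflow Q = 0.0642 m³/s × 3.156e+07 s/yr = 2.026e+06 m³/yr.
Steady-state CSTR mass balance: W = Q·C + k·V·C, so C = W/(Q + kV).
Q + kV = 2.026e+06 + 3.0·131000 = 2.419e+06 m³/yr.
C = 1100/2.419e+06 = 0.0004547 kg/m³ = 0.4547 mg/L.

0.455 mg/L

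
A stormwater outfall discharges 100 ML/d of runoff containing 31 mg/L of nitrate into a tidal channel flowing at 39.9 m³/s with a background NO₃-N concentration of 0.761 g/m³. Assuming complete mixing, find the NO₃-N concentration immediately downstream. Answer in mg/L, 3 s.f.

1.61 mg/L

100 ML/d = 1.157 m³/s.
By mass balance at complete mixing, C = (1.157·31 + 39.9·0.761) / (1.157 + 39.9) = 66.24/41.06 = 1.613 mg/L.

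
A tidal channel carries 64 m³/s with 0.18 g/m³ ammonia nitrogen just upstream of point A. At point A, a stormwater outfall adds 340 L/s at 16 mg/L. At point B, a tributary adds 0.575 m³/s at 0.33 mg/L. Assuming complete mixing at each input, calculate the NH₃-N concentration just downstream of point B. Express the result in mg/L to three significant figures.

0.264 mg/L

340 L/s = 0.34 m³/s.
After input A: C = (64·0.18 + 0.34·16) / 64.34 = 0.2636 mg/L.
After input B: C = (64.34·0.2636 + 0.575·0.33) / 64.92 = 0.2642 mg/L.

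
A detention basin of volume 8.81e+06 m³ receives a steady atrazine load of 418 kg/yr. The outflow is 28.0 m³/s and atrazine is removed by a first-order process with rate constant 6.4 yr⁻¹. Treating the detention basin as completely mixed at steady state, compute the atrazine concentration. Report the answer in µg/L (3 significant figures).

Outflow Q = 28.0 m³/s × 3.156e+07 s/yr = 8.836e+08 m³/yr.
Steady-state CSTR mass balance: W = Q·C + k·V·C, so C = W/(Q + kV).
Q + kV = 8.836e+08 + 6.4·8.81e+06 = 9.4e+08 m³/yr.
C = 418/9.4e+08 = 4.447e-07 kg/m³ = 0.0004447 mg/L = 0.4447 µg/L.

0.445 µg/L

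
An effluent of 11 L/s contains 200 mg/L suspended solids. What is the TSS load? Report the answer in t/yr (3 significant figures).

69.4 t/yr

11 L/s = 0.011 m³/s.
Mass flux = Q·C = 0.011 m³/s × 200 g/m³ = 2.2 g/s.
= 2.2 g/s × 31.56 = 69.43 t/yr.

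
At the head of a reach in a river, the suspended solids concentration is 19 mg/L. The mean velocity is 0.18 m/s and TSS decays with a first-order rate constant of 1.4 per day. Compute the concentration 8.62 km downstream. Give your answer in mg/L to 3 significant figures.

Travel time t = 8.62 km / 0.18 m/s = 8620/0.18 = 4.789e+04 s = 0.5543 d.
First-order decay: C = 19·exp(−1.4·0.5543) = 19·0.4603 = 8.745 mg/L.

8.74 mg/L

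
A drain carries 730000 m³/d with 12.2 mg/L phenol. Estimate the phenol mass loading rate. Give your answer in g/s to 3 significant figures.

730000 m³/d = 8.449 m³/s.
Mass flux = Q·C = 8.449 m³/s × 12.2 g/m³ = 103.1 g/s.

103 g/s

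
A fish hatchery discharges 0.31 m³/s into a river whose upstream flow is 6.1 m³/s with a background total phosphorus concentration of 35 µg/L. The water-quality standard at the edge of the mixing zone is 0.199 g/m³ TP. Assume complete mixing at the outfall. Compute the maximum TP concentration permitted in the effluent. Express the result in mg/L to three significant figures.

35 µg/L = 0.035 mg/L.
Mass balance: 0.199·6.41 = 0.31·Cₑ + 6.1·0.035.
Cₑ = (1.276 − 0.2135) / 0.31 = 3.426 mg/L.

3.43 mg/L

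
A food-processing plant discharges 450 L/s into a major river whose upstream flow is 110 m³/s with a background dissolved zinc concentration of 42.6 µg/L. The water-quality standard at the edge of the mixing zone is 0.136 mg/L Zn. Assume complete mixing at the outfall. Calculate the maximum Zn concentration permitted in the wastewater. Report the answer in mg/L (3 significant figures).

23.0 mg/L

450 L/s = 0.45 m³/s.
42.6 µg/L = 0.0426 mg/L.
Mass balance: 0.136·110.5 = 0.45·Cₑ + 110·0.0426.
Cₑ = (15.02 − 4.686) / 0.45 = 22.97 mg/L.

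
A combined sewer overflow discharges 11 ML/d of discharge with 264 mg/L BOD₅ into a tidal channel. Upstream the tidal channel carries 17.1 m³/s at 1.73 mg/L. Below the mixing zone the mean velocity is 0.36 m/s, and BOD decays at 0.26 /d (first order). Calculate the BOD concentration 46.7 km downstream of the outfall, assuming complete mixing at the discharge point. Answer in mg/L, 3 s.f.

11 ML/d = 0.1273 m³/s.
After complete mixing, C₀ = (0.1273·264 + 17.1·1.73) / 17.23 = 3.668 mg/L.
Travel time t = 4.67e+04 m / 0.36 m/s = 1.297e+05 s = 1.501 d.
C = 3.668·exp(−0.26·1.501) = 3.668·0.6768 = 2.483 mg/L.

2.48 mg/L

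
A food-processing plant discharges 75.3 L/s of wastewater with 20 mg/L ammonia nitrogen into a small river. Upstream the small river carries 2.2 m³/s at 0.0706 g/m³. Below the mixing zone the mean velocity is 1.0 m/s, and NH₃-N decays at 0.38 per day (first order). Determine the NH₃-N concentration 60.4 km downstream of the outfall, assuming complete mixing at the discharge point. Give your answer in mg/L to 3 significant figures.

75.3 L/s = 0.0753 m³/s.
After complete mixing, C₀ = (0.0753·20 + 2.2·0.0706) / 2.275 = 0.7302 mg/L.
Travel time t = 6.04e+04 m / 1.0 m/s = 6.04e+04 s = 0.6991 d.
C = 0.7302·exp(−0.38·0.6991) = 0.7302·0.7667 = 0.5598 mg/L.

0.560 mg/L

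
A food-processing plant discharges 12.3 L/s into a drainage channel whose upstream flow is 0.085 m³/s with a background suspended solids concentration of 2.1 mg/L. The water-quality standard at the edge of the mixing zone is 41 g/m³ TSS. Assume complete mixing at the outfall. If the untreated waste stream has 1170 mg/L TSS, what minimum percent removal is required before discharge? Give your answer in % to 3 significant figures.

73.5 %

12.3 L/s = 0.0123 m³/s.
Mass balance: 41·0.0973 = 0.0123·Cₑ + 0.085·2.1.
Cₑ = (3.989 − 0.1785) / 0.0123 = 309.8 mg/L.
Required removal = 1 − 309.8/1170 = 73.52 %.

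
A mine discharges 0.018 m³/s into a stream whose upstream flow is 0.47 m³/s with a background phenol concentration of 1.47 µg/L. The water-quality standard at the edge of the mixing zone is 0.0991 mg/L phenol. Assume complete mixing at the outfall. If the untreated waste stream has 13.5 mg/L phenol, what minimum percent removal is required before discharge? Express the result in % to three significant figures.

1.47 µg/L = 0.00147 mg/L.
Mass balance: 0.0991·0.488 = 0.018·Cₑ + 0.47·0.00147.
Cₑ = (0.04836 − 0.0006909) / 0.018 = 2.648 mg/L.
Required removal = 1 − 2.648/13.5 = 80.38 %.

80.4 %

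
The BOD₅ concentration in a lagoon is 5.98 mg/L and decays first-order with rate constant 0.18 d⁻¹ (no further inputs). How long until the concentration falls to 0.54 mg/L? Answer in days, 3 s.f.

t = ln(C₀/C)/k = ln(5.98/0.54)/0.18 = 2.405/0.18 = 13.36 d.

13.4 d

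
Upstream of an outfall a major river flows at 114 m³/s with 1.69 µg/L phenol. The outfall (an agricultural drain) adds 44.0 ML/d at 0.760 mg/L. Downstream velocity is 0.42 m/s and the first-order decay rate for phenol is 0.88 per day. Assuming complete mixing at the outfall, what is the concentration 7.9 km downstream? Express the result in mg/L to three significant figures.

44.0 ML/d = 0.5093 m³/s.
1.69 µg/L = 0.00169 mg/L.
After complete mixing, C₀ = (0.5093·0.76 + 114·0.00169) / 114.5 = 0.005062 mg/L.
Travel time t = 7900 m / 0.42 m/s = 1.881e+04 s = 0.2177 d.
C = 0.005062·exp(−0.88·0.2177) = 0.005062·0.8257 = 0.00418 mg/L.

0.00418 mg/L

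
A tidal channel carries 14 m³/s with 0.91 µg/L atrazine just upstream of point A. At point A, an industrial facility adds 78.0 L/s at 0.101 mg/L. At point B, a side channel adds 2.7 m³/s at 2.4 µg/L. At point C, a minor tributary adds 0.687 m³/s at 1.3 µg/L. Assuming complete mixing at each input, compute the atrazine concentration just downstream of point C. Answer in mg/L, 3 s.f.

0.00160 mg/L

0.91 µg/L = 0.00091 mg/L.
78.0 L/s = 0.078 m³/s.
After input A: C = (14·0.00091 + 0.078·0.101) / 14.08 = 0.001465 mg/L.
2.4 µg/L = 0.0024 mg/L.
After input B: C = (14.08·0.001465 + 2.7·0.0024) / 16.78 = 0.001615 mg/L.
1.3 µg/L = 0.0013 mg/L.
After input C: C = (16.78·0.001615 + 0.687·0.0013) / 17.46 = 0.001603 mg/L.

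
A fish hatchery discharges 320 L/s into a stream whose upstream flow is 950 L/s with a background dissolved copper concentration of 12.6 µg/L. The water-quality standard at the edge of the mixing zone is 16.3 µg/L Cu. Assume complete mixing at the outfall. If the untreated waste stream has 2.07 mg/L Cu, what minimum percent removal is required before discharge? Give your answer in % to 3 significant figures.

320 L/s = 0.32 m³/s.
950 L/s = 0.95 m³/s.
12.6 µg/L = 0.0126 mg/L.
16.3 µg/L = 0.0163 mg/L.
Mass balance: 0.0163·1.27 = 0.32·Cₑ + 0.95·0.0126.
Cₑ = (0.0207 − 0.01197) / 0.32 = 0.02728 mg/L.
Required removal = 1 − 0.02728/2.07 = 98.68 %.

98.7 %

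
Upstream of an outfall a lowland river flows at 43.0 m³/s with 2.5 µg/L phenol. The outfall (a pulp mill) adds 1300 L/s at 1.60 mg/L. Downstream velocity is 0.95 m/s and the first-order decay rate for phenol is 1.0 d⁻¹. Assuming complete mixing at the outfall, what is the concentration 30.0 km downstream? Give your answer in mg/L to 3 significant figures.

1300 L/s = 1.3 m³/s.
2.5 µg/L = 0.0025 mg/L.
After complete mixing, C₀ = (1.3·1.6 + 43·0.0025) / 44.3 = 0.04938 mg/L.
Travel time t = 3e+04 m / 0.95 m/s = 3.158e+04 s = 0.3655 d.
C = 0.04938·exp(−1.0·0.3655) = 0.04938·0.6939 = 0.03426 mg/L.

0.0343 mg/L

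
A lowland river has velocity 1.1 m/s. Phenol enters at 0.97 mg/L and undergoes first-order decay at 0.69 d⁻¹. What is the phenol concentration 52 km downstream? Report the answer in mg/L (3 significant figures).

0.665 mg/L

Travel time t = 52 km / 1.1 m/s = 5.2e+04/1.1 = 4.727e+04 s = 0.5471 d.
First-order decay: C = 0.97·exp(−0.69·0.5471) = 0.97·0.6856 = 0.665 mg/L.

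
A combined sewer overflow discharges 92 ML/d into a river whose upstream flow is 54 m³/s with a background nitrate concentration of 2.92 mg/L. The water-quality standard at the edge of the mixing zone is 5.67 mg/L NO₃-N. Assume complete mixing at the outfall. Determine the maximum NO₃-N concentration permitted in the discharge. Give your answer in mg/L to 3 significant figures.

92 ML/d = 1.065 m³/s.
Mass balance: 5.67·55.06 = 1.065·Cₑ + 54·2.92.
Cₑ = (312.2 − 157.7) / 1.065 = 145.1 mg/L.

145 mg/L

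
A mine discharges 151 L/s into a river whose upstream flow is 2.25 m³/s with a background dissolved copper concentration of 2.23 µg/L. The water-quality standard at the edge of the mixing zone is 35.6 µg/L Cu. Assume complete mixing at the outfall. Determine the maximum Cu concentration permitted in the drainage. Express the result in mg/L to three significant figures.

0.533 mg/L

151 L/s = 0.151 m³/s.
2.23 µg/L = 0.00223 mg/L.
35.6 µg/L = 0.0356 mg/L.
Mass balance: 0.0356·2.401 = 0.151·Cₑ + 2.25·0.00223.
Cₑ = (0.08548 − 0.005018) / 0.151 = 0.5328 mg/L.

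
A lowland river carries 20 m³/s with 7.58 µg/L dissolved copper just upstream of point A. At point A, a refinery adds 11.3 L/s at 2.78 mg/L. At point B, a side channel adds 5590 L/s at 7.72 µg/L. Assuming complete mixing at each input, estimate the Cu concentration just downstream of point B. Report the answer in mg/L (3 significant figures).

0.00883 mg/L

7.58 µg/L = 0.00758 mg/L.
11.3 L/s = 0.0113 m³/s.
After input A: C = (20·0.00758 + 0.0113·2.78) / 20.01 = 0.009146 mg/L.
5590 L/s = 5.59 m³/s.
7.72 µg/L = 0.00772 mg/L.
After input B: C = (20.01·0.009146 + 5.59·0.00772) / 25.6 = 0.008834 mg/L.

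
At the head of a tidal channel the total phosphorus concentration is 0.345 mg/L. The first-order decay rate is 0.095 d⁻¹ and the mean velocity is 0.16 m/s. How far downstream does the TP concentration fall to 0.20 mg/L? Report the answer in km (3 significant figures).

From C = C₀·e^(−kt), t = ln(C₀/C)/k = ln(0.345/0.20)/0.095 = 0.5452/0.095 = 5.739 d.
Distance = v·t = 0.16 m/s × 4.959e+05 s = 7.934e+04 m = 79.34 km.

79.3 km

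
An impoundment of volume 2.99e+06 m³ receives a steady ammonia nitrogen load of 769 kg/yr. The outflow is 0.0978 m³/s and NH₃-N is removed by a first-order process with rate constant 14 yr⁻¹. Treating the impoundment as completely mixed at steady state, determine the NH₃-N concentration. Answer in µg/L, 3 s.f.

Outflow Q = 0.0978 m³/s × 3.156e+07 s/yr = 3.086e+06 m³/yr.
Steady-state CSTR mass balance: W = Q·C + k·V·C, so C = W/(Q + kV).
Q + kV = 3.086e+06 + 14·2.99e+06 = 4.495e+07 m³/yr.
C = 769/4.495e+07 = 1.711e-05 kg/m³ = 0.01711 mg/L = 17.11 µg/L.

17.1 µg/L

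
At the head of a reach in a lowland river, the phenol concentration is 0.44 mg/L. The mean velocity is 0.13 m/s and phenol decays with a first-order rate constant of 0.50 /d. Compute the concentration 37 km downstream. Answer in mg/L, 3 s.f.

Travel time t = 37 km / 0.13 m/s = 3.7e+04/0.13 = 2.846e+05 s = 3.294 d.
First-order decay: C = 0.44·exp(−0.50·3.294) = 0.44·0.1926 = 0.08475 mg/L.

0.0847 mg/L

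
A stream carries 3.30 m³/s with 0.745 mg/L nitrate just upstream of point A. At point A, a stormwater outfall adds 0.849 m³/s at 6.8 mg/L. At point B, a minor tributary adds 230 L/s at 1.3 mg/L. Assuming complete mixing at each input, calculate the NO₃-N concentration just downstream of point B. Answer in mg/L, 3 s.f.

After input A: C = (3.3·0.745 + 0.849·6.8) / 4.149 = 1.984 mg/L.
230 L/s = 0.23 m³/s.
After input B: C = (4.149·1.984 + 0.23·1.3) / 4.379 = 1.948 mg/L.

1.95 mg/L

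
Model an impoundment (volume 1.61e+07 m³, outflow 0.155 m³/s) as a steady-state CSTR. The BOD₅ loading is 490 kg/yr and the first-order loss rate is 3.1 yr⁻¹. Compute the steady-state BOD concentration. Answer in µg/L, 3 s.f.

Outflow Q = 0.155 m³/s × 3.156e+07 s/yr = 4.891e+06 m³/yr.
Steady-state CSTR mass balance: W = Q·C + k·V·C, so C = W/(Q + kV).
Q + kV = 4.891e+06 + 3.1·1.61e+07 = 5.48e+07 m³/yr.
C = 490/5.48e+07 = 8.941e-06 kg/m³ = 0.008941 mg/L = 8.941 µg/L.

8.94 µg/L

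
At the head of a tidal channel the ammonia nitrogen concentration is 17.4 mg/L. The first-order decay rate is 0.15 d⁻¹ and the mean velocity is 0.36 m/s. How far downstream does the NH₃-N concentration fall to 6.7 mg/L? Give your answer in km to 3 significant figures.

198 km

From C = C₀·e^(−kt), t = ln(C₀/C)/k = ln(17.4/6.7)/0.15 = 0.9544/0.15 = 6.362 d.
Distance = v·t = 0.36 m/s × 5.497e+05 s = 1.979e+05 m = 197.9 km.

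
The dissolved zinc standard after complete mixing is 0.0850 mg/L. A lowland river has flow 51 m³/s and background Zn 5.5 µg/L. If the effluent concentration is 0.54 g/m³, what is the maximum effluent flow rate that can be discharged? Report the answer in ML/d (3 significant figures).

5.5 µg/L = 0.0055 mg/L.
Mass balance at complete mixing: C_std·(Q_w + Q_r) = Q_w·C_e + Q_r·C_b.
Rearranging, Q_w = Q_r·(C_std − C_b)/(C_e − C_std) = 51·(0.085 − 0.0055) / (0.54 − 0.085) = 8.911 m³/s.
= 769.9 ML/d.

770 ML/d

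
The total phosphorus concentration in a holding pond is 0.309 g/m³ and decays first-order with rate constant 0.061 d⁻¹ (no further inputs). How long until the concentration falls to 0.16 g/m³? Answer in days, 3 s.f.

10.8 d

t = ln(C₀/C)/k = ln(0.309/0.16)/0.061 = 0.6582/0.061 = 10.79 d.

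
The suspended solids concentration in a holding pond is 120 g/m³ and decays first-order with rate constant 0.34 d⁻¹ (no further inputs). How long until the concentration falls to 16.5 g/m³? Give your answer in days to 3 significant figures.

t = ln(C₀/C)/k = ln(120/16.5)/0.34 = 1.984/0.34 = 5.836 d.

5.84 d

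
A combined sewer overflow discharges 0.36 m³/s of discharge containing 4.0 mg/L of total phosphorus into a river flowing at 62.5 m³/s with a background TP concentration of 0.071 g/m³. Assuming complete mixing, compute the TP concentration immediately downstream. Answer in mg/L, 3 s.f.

0.0935 mg/L

Flow-weighted mixing gives C = (0.36·4 + 62.5·0.071) / (0.36 + 62.5) = 5.877/62.86 = 0.0935 mg/L.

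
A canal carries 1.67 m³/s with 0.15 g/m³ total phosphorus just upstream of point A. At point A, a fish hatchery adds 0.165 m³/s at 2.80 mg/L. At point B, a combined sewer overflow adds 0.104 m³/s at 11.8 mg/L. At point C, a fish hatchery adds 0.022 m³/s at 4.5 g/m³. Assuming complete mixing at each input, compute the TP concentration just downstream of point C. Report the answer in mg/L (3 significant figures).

After input A: C = (1.67·0.15 + 0.165·2.8) / 1.835 = 0.3883 mg/L.
After input B: C = (1.835·0.3883 + 0.104·11.8) / 1.939 = 1 mg/L.
After input C: C = (1.939·1 + 0.022·4.5) / 1.961 = 1.04 mg/L.

1.04 mg/L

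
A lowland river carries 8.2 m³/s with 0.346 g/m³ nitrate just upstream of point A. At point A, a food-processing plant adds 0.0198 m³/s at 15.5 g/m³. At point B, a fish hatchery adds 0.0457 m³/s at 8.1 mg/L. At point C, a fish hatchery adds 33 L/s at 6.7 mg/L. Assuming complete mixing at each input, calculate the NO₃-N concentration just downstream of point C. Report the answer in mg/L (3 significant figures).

0.450 mg/L

After input A: C = (8.2·0.346 + 0.0198·15.5) / 8.22 = 0.3825 mg/L.
After input B: C = (8.22·0.3825 + 0.0457·8.1) / 8.265 = 0.4252 mg/L.
33 L/s = 0.033 m³/s.
After input C: C = (8.265·0.4252 + 0.033·6.7) / 8.298 = 0.4501 mg/L.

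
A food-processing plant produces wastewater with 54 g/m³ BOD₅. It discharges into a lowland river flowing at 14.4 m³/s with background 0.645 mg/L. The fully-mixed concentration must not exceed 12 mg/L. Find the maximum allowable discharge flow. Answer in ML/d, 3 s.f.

Mass balance at complete mixing: C_std·(Q_w + Q_r) = Q_w·C_e + Q_r·C_b.
Rearranging, Q_w = Q_r·(C_std − C_b)/(C_e − C_std) = 14.4·(12 − 0.645) / (54 − 12) = 3.893 m³/s.
= 336.4 ML/d.

336 ML/d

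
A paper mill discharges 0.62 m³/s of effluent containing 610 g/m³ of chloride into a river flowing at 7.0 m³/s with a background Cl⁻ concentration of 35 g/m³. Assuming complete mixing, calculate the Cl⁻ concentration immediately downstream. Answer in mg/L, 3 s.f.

By mass balance at complete mixing, C = (0.62·610 + 7·35) / (0.62 + 7) = 623.2/7.62 = 81.78 mg/L.

81.8 mg/L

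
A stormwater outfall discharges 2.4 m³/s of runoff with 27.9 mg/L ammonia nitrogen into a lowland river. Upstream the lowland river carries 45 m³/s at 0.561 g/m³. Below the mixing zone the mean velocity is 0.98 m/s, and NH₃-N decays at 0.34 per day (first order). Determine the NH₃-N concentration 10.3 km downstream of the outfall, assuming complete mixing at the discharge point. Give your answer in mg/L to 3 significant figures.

After complete mixing, C₀ = (2.4·27.9 + 45·0.561) / 47.4 = 1.945 mg/L.
Travel time t = 1.03e+04 m / 0.98 m/s = 1.051e+04 s = 0.1216 d.
C = 1.945·exp(−0.34·0.1216) = 1.945·0.9595 = 1.866 mg/L.

1.87 mg/L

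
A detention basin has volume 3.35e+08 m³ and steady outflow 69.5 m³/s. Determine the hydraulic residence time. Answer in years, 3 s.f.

Q = 69.5 m³/s × 3.156e+07 s/yr = 2.193e+09 m³/yr.
Hydraulic residence time τ = V/Q = 3.35e+08/2.193e+09 = 0.1527 yr.

0.153 yr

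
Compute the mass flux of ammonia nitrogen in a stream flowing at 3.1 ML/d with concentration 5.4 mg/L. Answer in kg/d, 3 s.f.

16.7 kg/d

3.1 ML/d = 0.03588 m³/s.
Mass flux = Q·C = 0.03588 m³/s × 5.4 g/m³ = 0.1938 g/s.
= 0.1938 g/s × 86.4 = 16.74 kg/d.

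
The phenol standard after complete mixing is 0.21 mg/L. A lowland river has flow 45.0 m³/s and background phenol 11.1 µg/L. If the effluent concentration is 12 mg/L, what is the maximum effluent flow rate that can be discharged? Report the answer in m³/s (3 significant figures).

0.759 m³/s

11.1 µg/L = 0.0111 mg/L.
Mass balance at complete mixing: C_std·(Q_w + Q_r) = Q_w·C_e + Q_r·C_b.
Rearranging, Q_w = Q_r·(C_std − C_b)/(C_e − C_std) = 45.0·(0.21 − 0.0111) / (12 − 0.21) = 0.7592 m³/s.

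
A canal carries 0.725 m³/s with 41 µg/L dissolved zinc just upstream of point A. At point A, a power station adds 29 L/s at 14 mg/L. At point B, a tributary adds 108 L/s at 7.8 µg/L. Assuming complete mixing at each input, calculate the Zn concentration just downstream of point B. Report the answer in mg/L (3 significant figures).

0.506 mg/L

41 µg/L = 0.041 mg/L.
29 L/s = 0.029 m³/s.
After input A: C = (0.725·0.041 + 0.029·14) / 0.754 = 0.5779 mg/L.
108 L/s = 0.108 m³/s.
7.8 µg/L = 0.0078 mg/L.
After input B: C = (0.754·0.5779 + 0.108·0.0078) / 0.862 = 0.5065 mg/L.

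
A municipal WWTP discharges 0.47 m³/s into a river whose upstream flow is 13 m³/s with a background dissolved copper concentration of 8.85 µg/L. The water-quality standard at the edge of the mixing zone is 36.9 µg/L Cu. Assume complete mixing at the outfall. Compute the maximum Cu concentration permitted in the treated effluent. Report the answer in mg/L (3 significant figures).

8.85 µg/L = 0.00885 mg/L.
36.9 µg/L = 0.0369 mg/L.
Mass balance: 0.0369·13.47 = 0.47·Cₑ + 13·0.00885.
Cₑ = (0.497 − 0.115) / 0.47 = 0.8128 mg/L.

0.813 mg/L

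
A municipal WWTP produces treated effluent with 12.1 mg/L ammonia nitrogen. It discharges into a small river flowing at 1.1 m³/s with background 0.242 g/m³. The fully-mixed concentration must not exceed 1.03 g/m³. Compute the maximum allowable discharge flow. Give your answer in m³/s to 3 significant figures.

Mass balance at complete mixing: C_std·(Q_w + Q_r) = Q_w·C_e + Q_r·C_b.
Rearranging, Q_w = Q_r·(C_std − C_b)/(C_e − C_std) = 1.1·(1.03 − 0.242) / (12.1 − 1.03) = 0.0783 m³/s.

0.0783 m³/s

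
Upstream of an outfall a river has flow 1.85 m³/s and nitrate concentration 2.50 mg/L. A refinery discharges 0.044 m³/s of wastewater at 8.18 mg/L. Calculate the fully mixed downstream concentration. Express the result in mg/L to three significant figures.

Flow-weighted mixing gives C = (0.044·8.18 + 1.85·2.5) / (0.044 + 1.85) = 4.985/1.894 = 2.632 mg/L.

2.63 mg/L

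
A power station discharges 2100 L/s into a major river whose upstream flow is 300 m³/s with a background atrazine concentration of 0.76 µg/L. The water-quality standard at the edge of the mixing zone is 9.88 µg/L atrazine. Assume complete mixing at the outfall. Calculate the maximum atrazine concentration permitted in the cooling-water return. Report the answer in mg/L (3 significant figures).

2100 L/s = 2.1 m³/s.
0.76 µg/L = 0.00076 mg/L.
9.88 µg/L = 0.00988 mg/L.
Mass balance: 0.00988·302.1 = 2.1·Cₑ + 300·0.00076.
Cₑ = (2.985 − 0.228) / 2.1 = 1.313 mg/L.

1.31 mg/L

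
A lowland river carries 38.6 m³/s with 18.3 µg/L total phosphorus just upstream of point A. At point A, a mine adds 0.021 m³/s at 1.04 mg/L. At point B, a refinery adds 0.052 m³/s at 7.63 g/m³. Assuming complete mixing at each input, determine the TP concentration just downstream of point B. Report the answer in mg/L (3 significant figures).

18.3 µg/L = 0.0183 mg/L.
After input A: C = (38.6·0.0183 + 0.021·1.04) / 38.62 = 0.01886 mg/L.
After input B: C = (38.62·0.01886 + 0.052·7.63) / 38.67 = 0.02909 mg/L.

0.0291 mg/L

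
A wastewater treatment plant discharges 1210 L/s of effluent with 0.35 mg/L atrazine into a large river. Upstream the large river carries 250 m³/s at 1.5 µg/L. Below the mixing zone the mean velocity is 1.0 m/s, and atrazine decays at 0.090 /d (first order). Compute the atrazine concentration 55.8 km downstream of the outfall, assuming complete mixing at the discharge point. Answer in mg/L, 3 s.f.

1210 L/s = 1.21 m³/s.
1.5 µg/L = 0.0015 mg/L.
After complete mixing, C₀ = (1.21·0.35 + 250·0.0015) / 251.2 = 0.003179 mg/L.
Travel time t = 5.58e+04 m / 1.0 m/s = 5.58e+04 s = 0.6458 d.
C = 0.003179·exp(−0.090·0.6458) = 0.003179·0.9435 = 0.002999 mg/L.

0.00300 mg/L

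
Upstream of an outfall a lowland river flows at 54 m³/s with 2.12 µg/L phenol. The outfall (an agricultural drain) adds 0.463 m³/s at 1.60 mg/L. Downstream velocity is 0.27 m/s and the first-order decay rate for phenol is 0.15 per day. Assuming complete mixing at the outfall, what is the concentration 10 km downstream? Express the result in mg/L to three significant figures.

0.0147 mg/L

2.12 µg/L = 0.00212 mg/L.
After complete mixing, C₀ = (0.463·1.6 + 54·0.00212) / 54.46 = 0.0157 mg/L.
Travel time t = 1e+04 m / 0.27 m/s = 3.704e+04 s = 0.4287 d.
C = 0.0157·exp(−0.15·0.4287) = 0.0157·0.9377 = 0.01473 mg/L.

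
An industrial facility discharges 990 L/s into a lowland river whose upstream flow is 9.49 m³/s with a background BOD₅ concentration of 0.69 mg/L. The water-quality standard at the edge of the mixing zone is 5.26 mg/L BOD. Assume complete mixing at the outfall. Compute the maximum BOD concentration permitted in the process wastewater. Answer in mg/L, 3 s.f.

49.1 mg/L

990 L/s = 0.99 m³/s.
Mass balance: 5.26·10.48 = 0.99·Cₑ + 9.49·0.69.
Cₑ = (55.12 − 6.548) / 0.99 = 49.07 mg/L.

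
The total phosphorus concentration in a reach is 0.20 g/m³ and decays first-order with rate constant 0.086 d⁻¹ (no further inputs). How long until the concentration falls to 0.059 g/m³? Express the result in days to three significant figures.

t = ln(C₀/C)/k = ln(0.20/0.059)/0.086 = 1.221/0.086 = 14.2 d.

14.2 d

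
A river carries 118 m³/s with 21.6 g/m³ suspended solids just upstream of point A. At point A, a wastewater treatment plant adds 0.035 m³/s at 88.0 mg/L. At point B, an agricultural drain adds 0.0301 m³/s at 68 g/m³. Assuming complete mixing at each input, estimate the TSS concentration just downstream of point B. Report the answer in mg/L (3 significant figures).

21.6 mg/L

After input A: C = (118·21.6 + 0.035·88) / 118 = 21.62 mg/L.
After input B: C = (118·21.62 + 0.0301·68) / 118.1 = 21.63 mg/L.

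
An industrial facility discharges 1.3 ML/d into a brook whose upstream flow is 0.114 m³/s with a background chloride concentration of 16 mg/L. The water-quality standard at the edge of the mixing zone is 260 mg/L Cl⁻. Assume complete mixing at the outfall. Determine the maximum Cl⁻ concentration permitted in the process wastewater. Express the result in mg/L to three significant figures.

1.3 ML/d = 0.01505 m³/s.
Mass balance: 260·0.129 = 0.01505·Cₑ + 0.114·16.
Cₑ = (33.55 − 1.824) / 0.01505 = 2109 mg/L.

2110 mg/L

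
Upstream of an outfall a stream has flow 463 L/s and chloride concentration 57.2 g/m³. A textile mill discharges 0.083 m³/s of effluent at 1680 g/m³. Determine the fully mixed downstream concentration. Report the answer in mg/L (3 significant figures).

463 L/s = 0.463 m³/s.
By mass balance at complete mixing, C = (0.083·1680 + 0.463·57.2) / (0.083 + 0.463) = 165.9/0.546 = 303.9 mg/L.

304 mg/L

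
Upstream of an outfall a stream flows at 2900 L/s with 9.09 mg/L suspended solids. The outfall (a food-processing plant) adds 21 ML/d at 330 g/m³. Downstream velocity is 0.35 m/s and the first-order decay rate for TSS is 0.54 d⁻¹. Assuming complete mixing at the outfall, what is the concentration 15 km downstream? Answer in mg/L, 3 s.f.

25.9 mg/L

21 ML/d = 0.2431 m³/s.
2900 L/s = 2.9 m³/s.
After complete mixing, C₀ = (0.2431·330 + 2.9·9.09) / 3.143 = 33.91 mg/L.
Travel time t = 1.5e+04 m / 0.35 m/s = 4.286e+04 s = 0.496 d.
C = 33.91·exp(−0.54·0.496) = 33.91·0.765 = 25.94 mg/L.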